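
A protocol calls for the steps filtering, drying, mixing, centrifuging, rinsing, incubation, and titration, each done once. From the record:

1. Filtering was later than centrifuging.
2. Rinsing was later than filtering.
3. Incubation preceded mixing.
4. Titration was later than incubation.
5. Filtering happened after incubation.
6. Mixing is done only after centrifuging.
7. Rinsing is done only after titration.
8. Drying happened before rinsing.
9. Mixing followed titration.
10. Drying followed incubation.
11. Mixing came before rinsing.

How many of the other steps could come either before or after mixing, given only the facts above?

2

Forced before mixing: centrifuging, incubation, and titration; forced after mixing: rinsing.
That leaves drying and filtering with no forced order relative to mixing — 2.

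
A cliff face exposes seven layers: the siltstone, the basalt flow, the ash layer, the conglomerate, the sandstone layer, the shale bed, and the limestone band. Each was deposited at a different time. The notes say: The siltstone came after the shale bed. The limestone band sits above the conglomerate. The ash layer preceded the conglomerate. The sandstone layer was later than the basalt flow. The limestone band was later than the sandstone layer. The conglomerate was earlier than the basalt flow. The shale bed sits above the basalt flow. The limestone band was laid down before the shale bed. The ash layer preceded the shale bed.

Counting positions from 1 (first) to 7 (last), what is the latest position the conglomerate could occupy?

2

The conglomerate must come before the basalt flow, the limestone band, the sandstone layer, the shale bed, and the siltstone — 5 layers forced after it.
Everything else can be placed before the conglomerate in some valid order, so the conglomerate can sit as late as position 7 − 5 = 2.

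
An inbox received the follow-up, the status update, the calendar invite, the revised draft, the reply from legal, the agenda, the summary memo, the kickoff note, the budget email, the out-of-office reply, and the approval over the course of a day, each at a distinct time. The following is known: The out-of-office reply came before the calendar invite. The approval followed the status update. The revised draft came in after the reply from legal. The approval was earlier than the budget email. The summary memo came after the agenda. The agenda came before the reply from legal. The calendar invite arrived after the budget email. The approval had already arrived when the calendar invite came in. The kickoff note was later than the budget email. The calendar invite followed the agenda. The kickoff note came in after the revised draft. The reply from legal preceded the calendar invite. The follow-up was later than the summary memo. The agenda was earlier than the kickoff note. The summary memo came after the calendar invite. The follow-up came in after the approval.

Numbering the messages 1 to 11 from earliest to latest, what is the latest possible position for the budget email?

7

The budget email must come before the calendar invite, the follow-up, the kickoff note, and the summary memo — 4 messages forced after it.
Everything else can be placed before the budget email in some valid order, so the budget email can sit as late as position 11 − 4 = 7.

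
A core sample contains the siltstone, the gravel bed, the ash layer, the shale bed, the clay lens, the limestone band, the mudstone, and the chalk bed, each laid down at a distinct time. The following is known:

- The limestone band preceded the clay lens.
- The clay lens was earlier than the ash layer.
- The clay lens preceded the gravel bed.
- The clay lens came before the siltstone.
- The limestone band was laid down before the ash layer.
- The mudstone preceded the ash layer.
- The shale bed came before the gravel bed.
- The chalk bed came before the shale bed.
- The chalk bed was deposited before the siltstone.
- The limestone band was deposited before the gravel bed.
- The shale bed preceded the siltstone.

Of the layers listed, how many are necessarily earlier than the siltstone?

4

Directly stated before the siltstone: the chalk bed, the clay lens, and the shale bed.
The limestone band reaches the siltstone via the limestone band → the clay lens → the siltstone.
No chain forces the ash layer (or any of the others) ahead of the siltstone.
That's the chalk bed, the clay lens, the limestone band, and the shale bed — 4 in all.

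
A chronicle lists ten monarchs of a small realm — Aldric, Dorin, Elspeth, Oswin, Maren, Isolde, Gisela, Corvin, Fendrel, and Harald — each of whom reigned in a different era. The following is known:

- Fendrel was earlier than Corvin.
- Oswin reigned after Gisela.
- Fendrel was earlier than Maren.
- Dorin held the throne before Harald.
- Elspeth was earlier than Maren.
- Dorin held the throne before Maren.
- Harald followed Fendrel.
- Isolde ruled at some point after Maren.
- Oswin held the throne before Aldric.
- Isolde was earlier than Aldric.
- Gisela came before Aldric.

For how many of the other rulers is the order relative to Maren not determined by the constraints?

4

Forced before Maren: Dorin, Elspeth, and Fendrel; forced after Maren: Aldric and Isolde.
That leaves Corvin, Gisela, Harald, and Oswin with no forced order relative to Maren — 4.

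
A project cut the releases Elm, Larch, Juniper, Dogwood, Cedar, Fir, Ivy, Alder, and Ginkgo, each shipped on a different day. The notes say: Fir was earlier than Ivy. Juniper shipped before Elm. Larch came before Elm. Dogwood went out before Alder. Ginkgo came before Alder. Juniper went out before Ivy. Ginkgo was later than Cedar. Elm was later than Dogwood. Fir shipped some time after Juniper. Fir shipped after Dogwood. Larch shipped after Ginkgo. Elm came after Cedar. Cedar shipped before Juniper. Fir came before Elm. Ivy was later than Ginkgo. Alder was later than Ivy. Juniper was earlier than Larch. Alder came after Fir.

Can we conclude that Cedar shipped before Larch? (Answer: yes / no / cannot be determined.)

yes

Chain the constraints: Cedar → Juniper → Larch. Each link is directly stated, so Cedar comes before Larch.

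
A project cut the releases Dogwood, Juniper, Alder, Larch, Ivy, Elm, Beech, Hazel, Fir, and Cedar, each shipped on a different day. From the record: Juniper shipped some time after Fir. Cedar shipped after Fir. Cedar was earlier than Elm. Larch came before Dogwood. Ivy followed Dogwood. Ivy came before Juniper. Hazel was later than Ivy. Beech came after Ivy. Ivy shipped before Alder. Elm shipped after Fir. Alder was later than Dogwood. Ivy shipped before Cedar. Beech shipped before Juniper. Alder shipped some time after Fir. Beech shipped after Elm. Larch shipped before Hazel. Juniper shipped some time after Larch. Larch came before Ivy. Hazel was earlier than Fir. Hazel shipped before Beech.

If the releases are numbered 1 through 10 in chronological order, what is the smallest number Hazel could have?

Dogwood, Ivy, and Larch must all come before Hazel — 3 forced predecessors.
Nothing else is forced ahead of Hazel, so its earliest slot is position 3 + 1 = 4.

4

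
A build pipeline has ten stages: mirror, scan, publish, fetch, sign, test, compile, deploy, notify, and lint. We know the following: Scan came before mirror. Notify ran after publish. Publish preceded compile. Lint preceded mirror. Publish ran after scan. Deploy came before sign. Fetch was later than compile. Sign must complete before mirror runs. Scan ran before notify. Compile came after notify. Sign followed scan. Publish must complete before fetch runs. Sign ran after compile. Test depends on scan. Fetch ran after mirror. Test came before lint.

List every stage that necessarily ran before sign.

Directly stated before sign: compile, deploy, and scan.
Notify reaches sign via notify → compile → sign.
Publish reaches sign via publish → compile → sign.

compile, deploy, notify, publish, scan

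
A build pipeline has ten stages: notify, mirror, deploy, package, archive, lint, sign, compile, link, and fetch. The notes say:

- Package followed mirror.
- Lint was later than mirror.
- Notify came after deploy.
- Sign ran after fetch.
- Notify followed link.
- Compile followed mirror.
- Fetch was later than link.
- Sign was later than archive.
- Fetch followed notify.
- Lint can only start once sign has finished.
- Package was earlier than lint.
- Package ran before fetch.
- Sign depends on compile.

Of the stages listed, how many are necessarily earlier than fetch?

Directly stated before fetch: link, notify, and package.
Deploy reaches fetch via deploy → notify → fetch.
Mirror reaches fetch via mirror → package → fetch.
No chain forces lint (or any of the others) ahead of fetch.
That's deploy, link, mirror, notify, and package — 5 in all.

5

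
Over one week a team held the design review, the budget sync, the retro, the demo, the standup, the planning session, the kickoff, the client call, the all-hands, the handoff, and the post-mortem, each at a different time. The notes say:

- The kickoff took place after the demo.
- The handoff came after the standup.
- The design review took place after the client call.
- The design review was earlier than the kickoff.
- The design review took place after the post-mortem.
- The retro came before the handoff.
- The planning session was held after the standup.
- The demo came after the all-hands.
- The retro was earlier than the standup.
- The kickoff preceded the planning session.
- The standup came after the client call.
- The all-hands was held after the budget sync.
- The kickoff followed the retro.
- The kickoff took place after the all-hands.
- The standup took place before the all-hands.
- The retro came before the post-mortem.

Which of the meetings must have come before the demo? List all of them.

the all-hands, the budget sync, the client call, the retro, the standup

Directly stated before the demo: the all-hands.
The budget sync reaches the demo via the budget sync → the all-hands → the demo.
The client call reaches the demo via the client call → the standup → the all-hands → the demo.
The retro reaches the demo via the retro → the standup → the all-hands → the demo.
Likewise the standup reaches the demo by chaining the stated constraints.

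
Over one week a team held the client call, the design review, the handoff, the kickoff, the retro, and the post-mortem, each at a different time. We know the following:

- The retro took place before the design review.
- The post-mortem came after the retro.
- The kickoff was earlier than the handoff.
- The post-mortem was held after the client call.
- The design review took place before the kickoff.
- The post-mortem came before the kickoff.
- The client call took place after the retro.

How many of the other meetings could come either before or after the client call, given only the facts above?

Forced before the client call: the retro; forced after the client call: the handoff, the kickoff, and the post-mortem.
That leaves the design review with no forced order relative to the client call — 1.

1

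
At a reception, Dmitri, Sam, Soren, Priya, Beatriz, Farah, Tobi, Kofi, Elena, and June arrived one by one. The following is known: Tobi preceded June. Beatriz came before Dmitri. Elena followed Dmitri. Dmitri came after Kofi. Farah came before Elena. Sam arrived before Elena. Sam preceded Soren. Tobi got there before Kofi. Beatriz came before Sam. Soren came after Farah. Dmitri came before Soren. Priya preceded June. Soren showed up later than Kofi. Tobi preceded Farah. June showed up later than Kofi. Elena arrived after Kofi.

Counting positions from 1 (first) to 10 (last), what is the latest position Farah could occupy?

Farah must come before Elena and Soren — 2 guests forced after them.
Everything else can be placed before Farah in some valid order, so Farah can sit as late as position 10 − 2 = 8.

8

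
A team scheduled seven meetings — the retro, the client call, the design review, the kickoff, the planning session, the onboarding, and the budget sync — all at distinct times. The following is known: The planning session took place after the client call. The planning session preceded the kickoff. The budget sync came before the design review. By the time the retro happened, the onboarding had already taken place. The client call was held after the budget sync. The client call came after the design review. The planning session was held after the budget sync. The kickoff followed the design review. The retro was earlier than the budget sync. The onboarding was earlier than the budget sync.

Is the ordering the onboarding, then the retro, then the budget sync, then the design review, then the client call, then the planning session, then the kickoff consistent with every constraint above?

yes

Check each stated constraint against the proposed order — e.g. the budget sync is ahead of the planning session; the design review is ahead of the kickoff. Every pair is in the required order; nothing is violated.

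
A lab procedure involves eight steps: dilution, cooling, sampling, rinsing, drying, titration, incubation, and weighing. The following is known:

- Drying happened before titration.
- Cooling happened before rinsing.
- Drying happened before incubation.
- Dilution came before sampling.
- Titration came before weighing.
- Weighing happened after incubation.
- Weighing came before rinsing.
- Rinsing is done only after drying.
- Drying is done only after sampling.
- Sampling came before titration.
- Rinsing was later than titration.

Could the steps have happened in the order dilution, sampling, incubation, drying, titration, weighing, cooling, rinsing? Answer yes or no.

The constraints require drying before incubation, but in the proposed sequence incubation appears ahead of drying. That one violation is enough.

no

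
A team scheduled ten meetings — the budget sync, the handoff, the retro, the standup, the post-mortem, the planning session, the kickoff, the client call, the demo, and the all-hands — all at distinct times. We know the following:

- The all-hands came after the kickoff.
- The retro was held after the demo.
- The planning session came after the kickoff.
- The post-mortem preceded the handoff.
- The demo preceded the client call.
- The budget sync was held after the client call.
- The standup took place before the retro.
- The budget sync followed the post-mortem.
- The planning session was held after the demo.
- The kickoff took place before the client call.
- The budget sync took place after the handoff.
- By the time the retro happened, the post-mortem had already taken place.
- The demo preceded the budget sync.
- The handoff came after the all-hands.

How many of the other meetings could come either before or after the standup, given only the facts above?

8

Forced after the standup: the retro.
That leaves the all-hands, the budget sync, the client call, the demo, the handoff, the kickoff, the planning session, and the post-mortem with no forced order relative to the standup — 8.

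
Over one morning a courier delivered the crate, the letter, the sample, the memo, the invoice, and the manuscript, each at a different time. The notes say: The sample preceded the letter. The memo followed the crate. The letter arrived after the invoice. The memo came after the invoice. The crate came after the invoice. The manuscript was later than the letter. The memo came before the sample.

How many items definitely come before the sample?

Directly stated before the sample: the memo.
The crate reaches the sample via the crate → the memo → the sample.
The invoice reaches the sample via the invoice → the memo → the sample.
That's the crate, the invoice, and the memo — 3 in all.

3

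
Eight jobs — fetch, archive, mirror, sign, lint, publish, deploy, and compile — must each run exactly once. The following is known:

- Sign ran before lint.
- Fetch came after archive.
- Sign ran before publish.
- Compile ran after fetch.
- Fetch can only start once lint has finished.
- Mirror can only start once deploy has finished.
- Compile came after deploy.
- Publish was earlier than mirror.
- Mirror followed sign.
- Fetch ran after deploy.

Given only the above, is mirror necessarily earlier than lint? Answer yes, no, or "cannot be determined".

No chain of stated constraints runs from mirror to lint, and none runs from lint to mirror either.
So the relative order of mirror and lint is not fixed by the given facts.

cannot be determined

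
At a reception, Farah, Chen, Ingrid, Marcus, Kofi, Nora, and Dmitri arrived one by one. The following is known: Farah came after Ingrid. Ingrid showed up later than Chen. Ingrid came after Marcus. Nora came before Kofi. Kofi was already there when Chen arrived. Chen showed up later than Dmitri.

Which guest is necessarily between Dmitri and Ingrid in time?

Tracing the constraints gives Dmitri → Chen → Ingrid, so Chen sits after Dmitri and before Ingrid.
No other guest is forced both after Dmitri and before Ingrid.

Chen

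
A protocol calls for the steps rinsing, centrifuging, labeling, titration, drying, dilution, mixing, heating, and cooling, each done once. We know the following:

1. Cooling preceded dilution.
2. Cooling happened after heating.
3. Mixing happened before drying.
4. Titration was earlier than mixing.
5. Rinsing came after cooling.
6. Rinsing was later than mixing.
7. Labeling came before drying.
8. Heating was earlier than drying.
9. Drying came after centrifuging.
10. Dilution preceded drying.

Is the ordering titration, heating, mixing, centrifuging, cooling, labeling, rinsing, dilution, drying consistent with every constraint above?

Check each stated constraint against the proposed order — e.g. mixing is ahead of drying; heating is ahead of drying. Every pair is in the required order; nothing is violated.

yes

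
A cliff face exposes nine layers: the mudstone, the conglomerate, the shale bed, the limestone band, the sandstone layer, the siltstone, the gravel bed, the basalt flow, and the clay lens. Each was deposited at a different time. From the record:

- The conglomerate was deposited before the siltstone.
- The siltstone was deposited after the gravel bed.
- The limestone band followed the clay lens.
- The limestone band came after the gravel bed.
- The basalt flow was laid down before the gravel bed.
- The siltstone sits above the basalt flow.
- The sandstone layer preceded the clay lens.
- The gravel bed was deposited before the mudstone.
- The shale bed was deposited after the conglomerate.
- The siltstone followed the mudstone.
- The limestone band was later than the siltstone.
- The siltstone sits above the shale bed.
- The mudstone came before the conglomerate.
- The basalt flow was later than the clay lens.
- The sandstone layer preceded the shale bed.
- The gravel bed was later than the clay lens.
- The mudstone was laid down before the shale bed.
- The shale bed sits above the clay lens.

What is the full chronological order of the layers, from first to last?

the sandstone layer, the clay lens, the basalt flow, the gravel bed, the mudstone, the conglomerate, the shale bed, the siltstone, the limestone band

The constraints fix every adjacent pair, so only one ordering works:
the sandstone layer → the clay lens → the basalt flow → the gravel bed → the mudstone → the conglomerate → the shale bed → the siltstone → the limestone band.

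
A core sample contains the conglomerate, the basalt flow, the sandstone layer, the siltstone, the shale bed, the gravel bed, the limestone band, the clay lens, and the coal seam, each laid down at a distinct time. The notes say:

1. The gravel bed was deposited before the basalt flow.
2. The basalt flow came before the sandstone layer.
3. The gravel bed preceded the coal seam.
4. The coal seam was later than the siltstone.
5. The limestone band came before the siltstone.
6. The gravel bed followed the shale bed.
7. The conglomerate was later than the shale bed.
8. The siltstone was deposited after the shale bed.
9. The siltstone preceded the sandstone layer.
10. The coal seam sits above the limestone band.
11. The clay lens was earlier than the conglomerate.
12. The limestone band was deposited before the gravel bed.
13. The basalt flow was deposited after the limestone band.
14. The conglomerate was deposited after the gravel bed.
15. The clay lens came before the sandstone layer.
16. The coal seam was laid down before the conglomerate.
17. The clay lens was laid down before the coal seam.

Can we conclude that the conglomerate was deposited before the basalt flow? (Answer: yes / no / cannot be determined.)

cannot be determined

No chain of stated constraints runs from the conglomerate to the basalt flow, and none runs from the basalt flow to the conglomerate either.
So the relative order of the conglomerate and the basalt flow is not fixed by the given facts.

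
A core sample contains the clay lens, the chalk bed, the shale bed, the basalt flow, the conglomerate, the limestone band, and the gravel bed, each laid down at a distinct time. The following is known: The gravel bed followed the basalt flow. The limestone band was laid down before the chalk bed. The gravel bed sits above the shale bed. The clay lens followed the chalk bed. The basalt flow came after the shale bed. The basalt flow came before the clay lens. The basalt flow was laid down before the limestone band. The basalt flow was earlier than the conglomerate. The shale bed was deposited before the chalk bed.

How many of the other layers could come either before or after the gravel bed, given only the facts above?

Forced before the gravel bed: the basalt flow and the shale bed.
That leaves the chalk bed, the clay lens, the conglomerate, and the limestone band with no forced order relative to the gravel bed — 4.

4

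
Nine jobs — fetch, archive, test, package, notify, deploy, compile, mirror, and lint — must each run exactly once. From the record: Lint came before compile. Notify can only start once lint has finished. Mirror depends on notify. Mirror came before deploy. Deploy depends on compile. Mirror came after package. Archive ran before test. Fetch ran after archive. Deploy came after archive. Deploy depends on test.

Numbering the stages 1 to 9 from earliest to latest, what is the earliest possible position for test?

Archive must come before test — 1 forced predecessor.
Nothing else is forced ahead of test, so its earliest slot is position 1 + 1 = 2.

2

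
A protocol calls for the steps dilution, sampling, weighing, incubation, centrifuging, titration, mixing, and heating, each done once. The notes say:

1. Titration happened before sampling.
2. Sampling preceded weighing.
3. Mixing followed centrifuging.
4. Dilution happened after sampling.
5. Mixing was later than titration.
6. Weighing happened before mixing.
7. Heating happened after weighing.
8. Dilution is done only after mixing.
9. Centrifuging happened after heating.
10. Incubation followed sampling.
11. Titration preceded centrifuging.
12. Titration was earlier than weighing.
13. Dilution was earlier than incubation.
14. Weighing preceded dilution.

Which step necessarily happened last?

Every other step has a chain of constraints placing it before incubation, so incubation is last.

incubation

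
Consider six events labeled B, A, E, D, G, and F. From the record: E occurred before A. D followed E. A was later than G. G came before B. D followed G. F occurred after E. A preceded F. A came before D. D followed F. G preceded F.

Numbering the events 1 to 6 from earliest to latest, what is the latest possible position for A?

A must come before D and F — 2 events forced after it.
Everything else can be placed before A in some valid order, so A can sit as late as position 6 − 2 = 4.

4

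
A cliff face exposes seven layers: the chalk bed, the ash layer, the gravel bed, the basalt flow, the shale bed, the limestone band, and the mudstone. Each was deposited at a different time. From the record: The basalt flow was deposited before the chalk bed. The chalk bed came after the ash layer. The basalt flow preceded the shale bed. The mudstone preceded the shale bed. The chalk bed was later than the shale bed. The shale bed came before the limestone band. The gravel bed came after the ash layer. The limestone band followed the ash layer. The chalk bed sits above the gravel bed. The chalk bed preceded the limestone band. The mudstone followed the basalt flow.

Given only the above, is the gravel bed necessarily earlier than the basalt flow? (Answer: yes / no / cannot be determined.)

No chain of stated constraints runs from the gravel bed to the basalt flow, and none runs from the basalt flow to the gravel bed either.
So the relative order of the gravel bed and the basalt flow is not fixed by the given facts.

cannot be determined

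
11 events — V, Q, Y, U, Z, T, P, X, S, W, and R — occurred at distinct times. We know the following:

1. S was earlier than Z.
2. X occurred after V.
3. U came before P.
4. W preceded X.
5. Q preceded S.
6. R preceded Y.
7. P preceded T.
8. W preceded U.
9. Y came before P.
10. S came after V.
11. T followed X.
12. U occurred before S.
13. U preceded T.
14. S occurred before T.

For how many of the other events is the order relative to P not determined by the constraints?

Forced before P: R, U, W, and Y; forced after P: T.
That leaves Q, S, V, X, and Z with no forced order relative to P — 5.

5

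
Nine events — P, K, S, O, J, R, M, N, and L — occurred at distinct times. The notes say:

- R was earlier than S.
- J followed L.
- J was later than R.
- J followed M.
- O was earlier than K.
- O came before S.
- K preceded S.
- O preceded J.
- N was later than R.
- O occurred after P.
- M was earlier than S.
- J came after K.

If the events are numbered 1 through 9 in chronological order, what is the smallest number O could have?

2

P must come before O — 1 forced predecessor.
Nothing else is forced ahead of O, so its earliest slot is position 1 + 1 = 2.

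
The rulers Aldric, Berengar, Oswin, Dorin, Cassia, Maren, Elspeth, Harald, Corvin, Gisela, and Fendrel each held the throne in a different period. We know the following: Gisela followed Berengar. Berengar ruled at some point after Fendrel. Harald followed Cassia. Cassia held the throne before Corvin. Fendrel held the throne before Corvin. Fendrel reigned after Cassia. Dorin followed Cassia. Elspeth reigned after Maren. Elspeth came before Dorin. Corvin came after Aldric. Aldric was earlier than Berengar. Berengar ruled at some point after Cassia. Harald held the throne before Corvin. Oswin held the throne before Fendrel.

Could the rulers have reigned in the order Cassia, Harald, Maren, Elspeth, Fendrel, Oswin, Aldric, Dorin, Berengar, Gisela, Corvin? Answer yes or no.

no

The constraints require Oswin before Fendrel, but in the proposed sequence Fendrel appears ahead of Oswin. That one violation is enough.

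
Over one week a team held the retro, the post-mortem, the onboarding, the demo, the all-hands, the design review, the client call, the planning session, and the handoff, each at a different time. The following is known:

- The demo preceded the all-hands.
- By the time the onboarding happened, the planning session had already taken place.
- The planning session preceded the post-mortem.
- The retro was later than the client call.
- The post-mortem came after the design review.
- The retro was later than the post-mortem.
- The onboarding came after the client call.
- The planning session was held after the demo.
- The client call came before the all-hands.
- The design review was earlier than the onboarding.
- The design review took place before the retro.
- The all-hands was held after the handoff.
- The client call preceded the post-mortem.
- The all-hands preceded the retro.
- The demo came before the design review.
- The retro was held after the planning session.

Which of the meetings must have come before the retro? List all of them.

Directly stated before the retro: the all-hands, the client call, the design review, the planning session, and the post-mortem.
The demo reaches the retro via the demo → the design review → the retro.
The handoff reaches the retro via the handoff → the all-hands → the retro.

the all-hands, the client call, the demo, the design review, the handoff, the planning session, the post-mortem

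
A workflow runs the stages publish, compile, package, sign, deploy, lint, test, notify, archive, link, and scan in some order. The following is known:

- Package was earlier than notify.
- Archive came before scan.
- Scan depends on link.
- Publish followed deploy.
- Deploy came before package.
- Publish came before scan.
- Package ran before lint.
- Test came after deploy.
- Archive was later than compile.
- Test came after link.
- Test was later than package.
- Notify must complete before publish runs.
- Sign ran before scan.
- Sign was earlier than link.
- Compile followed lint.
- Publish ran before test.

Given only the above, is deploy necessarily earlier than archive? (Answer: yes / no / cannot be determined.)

yes

Chain the constraints: deploy → package → lint → compile → archive. Each link is directly stated, so deploy comes before archive.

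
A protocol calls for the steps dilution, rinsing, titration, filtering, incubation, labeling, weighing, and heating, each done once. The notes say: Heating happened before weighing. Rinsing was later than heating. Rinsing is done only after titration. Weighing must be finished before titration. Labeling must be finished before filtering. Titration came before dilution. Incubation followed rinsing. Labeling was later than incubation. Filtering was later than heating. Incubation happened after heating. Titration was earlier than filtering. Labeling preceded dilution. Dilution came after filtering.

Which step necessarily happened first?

Heating has a chain of constraints placing it before every other step, so heating must be first.

heating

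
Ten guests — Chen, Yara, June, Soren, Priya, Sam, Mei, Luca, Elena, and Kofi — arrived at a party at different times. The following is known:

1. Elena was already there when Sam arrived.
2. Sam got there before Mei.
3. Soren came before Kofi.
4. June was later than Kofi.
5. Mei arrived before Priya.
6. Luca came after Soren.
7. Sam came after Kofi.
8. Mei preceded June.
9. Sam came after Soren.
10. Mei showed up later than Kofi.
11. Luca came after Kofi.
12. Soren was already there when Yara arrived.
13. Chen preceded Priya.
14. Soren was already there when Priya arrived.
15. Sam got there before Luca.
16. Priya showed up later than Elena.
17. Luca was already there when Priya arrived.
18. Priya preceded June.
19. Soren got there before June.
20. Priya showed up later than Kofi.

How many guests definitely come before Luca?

4

Directly stated before Luca: Kofi, Sam, and Soren.
Elena reaches Luca via Elena → Sam → Luca.
That's Elena, Kofi, Sam, and Soren — 4 in all.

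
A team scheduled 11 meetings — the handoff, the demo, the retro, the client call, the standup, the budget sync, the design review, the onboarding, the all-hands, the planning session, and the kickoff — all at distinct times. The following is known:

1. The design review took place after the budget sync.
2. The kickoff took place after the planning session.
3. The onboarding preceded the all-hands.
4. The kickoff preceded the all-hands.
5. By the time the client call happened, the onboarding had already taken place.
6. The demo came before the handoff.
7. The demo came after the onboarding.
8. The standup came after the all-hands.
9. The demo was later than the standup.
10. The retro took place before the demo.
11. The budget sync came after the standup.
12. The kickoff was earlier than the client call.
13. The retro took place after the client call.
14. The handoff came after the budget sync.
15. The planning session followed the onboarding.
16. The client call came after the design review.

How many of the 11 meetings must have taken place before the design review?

Directly stated before the design review: the budget sync.
The all-hands reaches the design review via the all-hands → the standup → the budget sync → the design review.
The kickoff reaches the design review via the kickoff → the all-hands → the standup → the budget sync → the design review.
The onboarding reaches the design review via the onboarding → the all-hands → the standup → the budget sync → the design review.
Likewise the planning session and the standup each reach the design review by chaining the stated constraints.
No chain forces the client call (or any of the others) ahead of the design review.
That's the all-hands, the budget sync, the kickoff, the onboarding, the planning session, and the standup — 6 in all.

6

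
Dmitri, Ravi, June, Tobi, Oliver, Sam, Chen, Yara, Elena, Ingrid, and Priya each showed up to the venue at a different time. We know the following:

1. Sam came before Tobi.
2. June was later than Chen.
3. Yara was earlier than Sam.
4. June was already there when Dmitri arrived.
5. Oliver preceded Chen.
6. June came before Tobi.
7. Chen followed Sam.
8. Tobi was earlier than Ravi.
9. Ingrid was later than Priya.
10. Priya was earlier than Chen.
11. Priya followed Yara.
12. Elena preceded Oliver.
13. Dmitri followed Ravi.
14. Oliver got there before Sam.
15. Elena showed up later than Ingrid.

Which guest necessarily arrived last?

Every other guest has a chain of constraints placing them before Dmitri, so Dmitri is last.

Dmitri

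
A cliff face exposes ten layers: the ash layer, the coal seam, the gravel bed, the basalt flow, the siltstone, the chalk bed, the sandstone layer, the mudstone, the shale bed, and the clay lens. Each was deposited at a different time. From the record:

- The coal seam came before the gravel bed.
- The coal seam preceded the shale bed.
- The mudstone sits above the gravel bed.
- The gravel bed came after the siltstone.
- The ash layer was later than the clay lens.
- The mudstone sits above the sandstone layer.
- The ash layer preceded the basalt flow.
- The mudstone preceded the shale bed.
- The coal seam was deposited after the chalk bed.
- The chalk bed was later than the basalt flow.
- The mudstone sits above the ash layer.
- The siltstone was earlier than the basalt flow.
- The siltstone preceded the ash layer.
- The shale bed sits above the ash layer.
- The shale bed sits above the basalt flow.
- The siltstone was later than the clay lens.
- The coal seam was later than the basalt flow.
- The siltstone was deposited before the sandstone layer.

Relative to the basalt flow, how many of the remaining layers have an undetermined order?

1

Forced before the basalt flow: the ash layer, the clay lens, and the siltstone; forced after the basalt flow: the chalk bed, the coal seam, the gravel bed, the mudstone, and the shale bed.
That leaves the sandstone layer with no forced order relative to the basalt flow — 1.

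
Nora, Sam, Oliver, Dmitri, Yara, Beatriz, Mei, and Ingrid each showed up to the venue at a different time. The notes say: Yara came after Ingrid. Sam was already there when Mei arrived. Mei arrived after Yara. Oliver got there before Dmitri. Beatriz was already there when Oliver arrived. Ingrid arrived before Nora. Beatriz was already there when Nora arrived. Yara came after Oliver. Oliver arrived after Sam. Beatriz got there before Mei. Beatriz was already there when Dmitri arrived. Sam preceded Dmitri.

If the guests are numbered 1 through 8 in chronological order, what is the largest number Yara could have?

7

Yara must come before Mei — 1 guest forced after them.
Everything else can be placed before Yara in some valid order, so Yara can sit as late as position 8 − 1 = 7.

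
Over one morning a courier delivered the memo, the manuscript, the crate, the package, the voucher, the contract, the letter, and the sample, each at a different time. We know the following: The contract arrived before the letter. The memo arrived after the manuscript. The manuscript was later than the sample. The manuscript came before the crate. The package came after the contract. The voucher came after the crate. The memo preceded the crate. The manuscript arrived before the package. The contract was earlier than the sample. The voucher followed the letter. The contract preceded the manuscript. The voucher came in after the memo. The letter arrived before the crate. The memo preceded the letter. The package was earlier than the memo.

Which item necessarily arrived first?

The contract has a chain of constraints placing it before every other item, so the contract must be first.

the contract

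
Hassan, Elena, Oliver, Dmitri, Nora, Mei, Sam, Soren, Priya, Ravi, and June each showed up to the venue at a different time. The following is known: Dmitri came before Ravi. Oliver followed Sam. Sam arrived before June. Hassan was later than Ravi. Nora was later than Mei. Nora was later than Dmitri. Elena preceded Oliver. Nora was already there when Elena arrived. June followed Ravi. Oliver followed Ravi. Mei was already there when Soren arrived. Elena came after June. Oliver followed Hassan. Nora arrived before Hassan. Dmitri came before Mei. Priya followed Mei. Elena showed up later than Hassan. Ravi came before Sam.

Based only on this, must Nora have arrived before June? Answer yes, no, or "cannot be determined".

cannot be determined

No chain of stated constraints runs from Nora to June, and none runs from June to Nora either.
So the relative order of Nora and June is not fixed by the given facts.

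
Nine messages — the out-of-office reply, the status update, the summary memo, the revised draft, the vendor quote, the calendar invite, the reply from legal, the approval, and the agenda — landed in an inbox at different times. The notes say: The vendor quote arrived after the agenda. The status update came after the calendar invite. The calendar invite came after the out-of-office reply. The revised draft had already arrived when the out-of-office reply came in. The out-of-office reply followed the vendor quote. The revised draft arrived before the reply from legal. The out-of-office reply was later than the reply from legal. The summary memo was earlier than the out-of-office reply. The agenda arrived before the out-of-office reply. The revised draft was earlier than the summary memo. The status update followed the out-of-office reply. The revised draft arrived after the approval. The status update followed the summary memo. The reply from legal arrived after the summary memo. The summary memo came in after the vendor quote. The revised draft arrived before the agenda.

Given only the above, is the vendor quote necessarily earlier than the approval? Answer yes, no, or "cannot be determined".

Tracing the constraints gives the approval → the revised draft → the agenda → the vendor quote, so the approval must come before the vendor quote.
That means the vendor quote cannot be before the approval.

no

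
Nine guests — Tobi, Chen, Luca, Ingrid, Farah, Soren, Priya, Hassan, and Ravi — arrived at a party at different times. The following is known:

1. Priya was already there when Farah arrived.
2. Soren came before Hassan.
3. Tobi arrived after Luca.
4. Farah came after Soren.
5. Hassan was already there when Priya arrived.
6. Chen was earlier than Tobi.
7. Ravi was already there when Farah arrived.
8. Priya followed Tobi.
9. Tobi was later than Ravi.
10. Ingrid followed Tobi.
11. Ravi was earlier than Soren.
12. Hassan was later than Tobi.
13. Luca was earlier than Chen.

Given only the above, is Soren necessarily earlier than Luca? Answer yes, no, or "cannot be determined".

No chain of stated constraints runs from Soren to Luca, and none runs from Luca to Soren either.
So the relative order of Soren and Luca is not fixed by the given facts.

cannot be determined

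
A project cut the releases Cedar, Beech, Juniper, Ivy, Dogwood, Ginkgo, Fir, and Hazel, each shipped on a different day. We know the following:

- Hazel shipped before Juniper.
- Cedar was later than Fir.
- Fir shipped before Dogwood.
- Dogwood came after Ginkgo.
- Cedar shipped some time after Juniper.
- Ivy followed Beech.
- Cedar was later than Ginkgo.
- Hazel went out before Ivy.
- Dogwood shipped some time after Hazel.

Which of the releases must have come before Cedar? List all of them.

Fir, Ginkgo, Hazel, Juniper

Directly stated before Cedar: Fir, Ginkgo, and Juniper.
Hazel reaches Cedar via Hazel → Juniper → Cedar.
No chain forces Dogwood (or any of the others) ahead of Cedar.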